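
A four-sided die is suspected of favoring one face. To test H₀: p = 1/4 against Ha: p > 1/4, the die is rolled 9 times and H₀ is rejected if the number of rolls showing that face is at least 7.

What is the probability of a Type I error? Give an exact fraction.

The Type I error probability is α = P(Y ≥ 7) computed under H₀, where Y ~ Binomial(9, 1/4).
P(Y ≥ 7) = Σ_{j=7}^{9} C(9,j)·(1/4)^j·(3/4)^{9-j} = 11/8192.

11/8192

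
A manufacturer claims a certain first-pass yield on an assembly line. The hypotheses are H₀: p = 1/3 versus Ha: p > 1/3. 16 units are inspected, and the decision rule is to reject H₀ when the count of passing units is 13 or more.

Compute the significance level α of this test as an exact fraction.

The Type I error probability is α = P(Y ≥ 13) computed under H₀, where Y ~ Binomial(16, 1/3).
P(Y ≥ 13) = Σ_{j=13}^{16} C(16,j)·(1/3)^j·(2/3)^{16-j} = 4993/43046721.

4993/43046721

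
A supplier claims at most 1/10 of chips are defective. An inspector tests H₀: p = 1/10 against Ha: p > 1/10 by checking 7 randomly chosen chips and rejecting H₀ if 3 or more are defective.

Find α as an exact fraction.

51383/2000000

Under H₀, S ~ Binomial(7, 1/10); the Type I error rate is P(S ≥ 3).
Via the complement, α = 1 − Σ_{j=0}^{2} C(7,j)(1/10)^j(9/10)^{7-j} = 51383/2000000.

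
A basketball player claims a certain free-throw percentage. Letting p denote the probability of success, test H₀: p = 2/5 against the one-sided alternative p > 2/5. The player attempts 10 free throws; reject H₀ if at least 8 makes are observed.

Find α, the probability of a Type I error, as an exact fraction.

Under H₀, K ~ Binomial(10, 2/5), and α = P(K ≥ 8).
Adding the binomial terms for j = 8 through 10 with p = 2/5 yields 120064/9765625.

120064/9765625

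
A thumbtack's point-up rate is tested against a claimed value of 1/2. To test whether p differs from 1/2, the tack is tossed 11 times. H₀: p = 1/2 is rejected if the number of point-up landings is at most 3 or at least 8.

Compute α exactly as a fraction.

29/128

Under H₀, S ~ Binomial(11, 1/2); α is the probability of landing in either tail, P(S ≤ 3) + P(S ≥ 8).
By symmetry, α = 2·P(S ≤ 3) = 2·(1 + 11 + 55 + 165)/2048 = 464/2048 = 29/128.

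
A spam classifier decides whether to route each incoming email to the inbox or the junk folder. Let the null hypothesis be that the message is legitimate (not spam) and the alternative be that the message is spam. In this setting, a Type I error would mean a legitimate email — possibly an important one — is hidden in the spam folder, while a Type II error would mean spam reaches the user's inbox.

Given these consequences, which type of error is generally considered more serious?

Type I error

The Type I consequence (a legitimate email — possibly an important one — is hidden in the spam folder) is more severe than the Type II consequence (spam reaches the user's inbox).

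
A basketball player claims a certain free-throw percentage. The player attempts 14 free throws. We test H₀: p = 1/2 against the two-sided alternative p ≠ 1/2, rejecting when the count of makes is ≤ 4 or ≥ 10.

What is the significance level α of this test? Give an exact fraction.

The significance level is the null-hypothesis probability of the rejection region {≤4} ∪ {≥10}.
By symmetry, α = 2·P(S ≤ 4) = 2·(1 + 14 + 91 + 364 + 1001)/16384 = 2942/16384 = 1471/8192.

1471/8192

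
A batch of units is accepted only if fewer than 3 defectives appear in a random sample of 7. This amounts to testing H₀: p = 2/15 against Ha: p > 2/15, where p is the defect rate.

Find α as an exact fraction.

623128/11390625

The significance level is the probability, assuming p = 2/15, of seeing 3 or more defectives in 7 draws.
Via the complement, α = 1 − Σ_{j=0}^{2} C(7,j)(2/15)^j(13/15)^{7-j} = 623128/11390625.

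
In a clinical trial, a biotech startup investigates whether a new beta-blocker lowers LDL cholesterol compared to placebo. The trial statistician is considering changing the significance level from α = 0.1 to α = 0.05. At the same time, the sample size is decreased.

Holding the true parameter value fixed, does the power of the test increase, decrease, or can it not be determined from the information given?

Tightening α shrinks the rejection region. When Ha holds, fewer sample outcomes clear the stricter threshold, so more fall in the acceptance region. A smaller sample increases the standard error, so the sampling distributions under H₀ and Ha overlap more. Both changes push β in the same direction.
Since power = 1 − β and β increases, power decreases.

It decreases.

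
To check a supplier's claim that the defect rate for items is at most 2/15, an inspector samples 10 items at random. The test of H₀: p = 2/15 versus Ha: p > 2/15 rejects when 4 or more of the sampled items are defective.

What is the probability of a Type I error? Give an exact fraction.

The significance level is the probability, assuming p = 2/15, of seeing 4 or more defectives in 10 draws.
α = 1 − P(K ≤ 3) = 1 − 185672861803/192216796875 = 6543935072/192216796875.

6543935072/192216796875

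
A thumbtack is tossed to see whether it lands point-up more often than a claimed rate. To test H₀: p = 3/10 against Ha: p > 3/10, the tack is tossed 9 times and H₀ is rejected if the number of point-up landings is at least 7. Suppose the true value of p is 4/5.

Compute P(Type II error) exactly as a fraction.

Under the alternative p = 4/5, Y ~ Binomial(9, 4/5); β is the probability the test does not reject, P(Y < 7).
Adding the binomial probabilities P(Y=0)+…+P(Y=6) at p = 4/5 gives 511333/1953125.

511333/1953125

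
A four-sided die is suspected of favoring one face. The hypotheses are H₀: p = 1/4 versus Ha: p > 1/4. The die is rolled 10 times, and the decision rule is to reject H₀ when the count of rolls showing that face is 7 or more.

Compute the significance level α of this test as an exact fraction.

919/262144

Under H₀, K ~ Binomial(10, 1/4), and α = P(K ≥ 7).
Summing C(10,j)(1/4)^j(3/4)^{10−j} for j = 7,…,10 gives 919/262144.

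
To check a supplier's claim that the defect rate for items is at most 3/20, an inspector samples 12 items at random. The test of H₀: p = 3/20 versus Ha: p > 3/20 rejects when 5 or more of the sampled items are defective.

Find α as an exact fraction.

Under H₀, Y ~ Binomial(12, 3/20); the Type I error rate is P(Y ≥ 5).
α = 1 − P(Y ≤ 4) = 1 − 399801586216033/409600000000000 = 9798413783967/409600000000000.

9798413783967/409600000000000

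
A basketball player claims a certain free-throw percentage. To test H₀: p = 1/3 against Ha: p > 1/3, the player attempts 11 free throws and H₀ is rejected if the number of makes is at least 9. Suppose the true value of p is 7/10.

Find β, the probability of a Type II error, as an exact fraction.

Under the alternative p = 7/10, S ~ Binomial(11, 7/10); β is the probability the test does not reject, P(S < 9).
Adding the binomial probabilities P(S=0)+…+P(S=8) at p = 7/10 gives 2749038183/4000000000.

2749038183/4000000000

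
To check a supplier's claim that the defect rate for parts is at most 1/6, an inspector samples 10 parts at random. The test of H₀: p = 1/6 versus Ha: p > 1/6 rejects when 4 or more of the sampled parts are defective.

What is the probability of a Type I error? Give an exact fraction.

29279/419904

α = P(reject H₀ | H₀ true) = P(K ≥ 4 | p = 1/6), K ~ Binomial(10, 1/6).
Via the complement, α = 1 − Σ_{j=0}^{3} C(10,j)(1/6)^j(5/6)^{10-j} = 29279/419904.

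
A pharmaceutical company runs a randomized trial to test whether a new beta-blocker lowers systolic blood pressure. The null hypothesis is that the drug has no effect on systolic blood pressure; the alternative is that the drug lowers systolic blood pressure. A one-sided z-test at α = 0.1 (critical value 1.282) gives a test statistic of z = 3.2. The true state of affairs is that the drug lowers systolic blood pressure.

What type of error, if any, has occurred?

No error — this is a correct decision.

Since z = 3.2 > z* = 1.282, H₀ is rejected.
H₀ is false (actually the drug lowers systolic blood pressure).
The decision matches the true state — no error.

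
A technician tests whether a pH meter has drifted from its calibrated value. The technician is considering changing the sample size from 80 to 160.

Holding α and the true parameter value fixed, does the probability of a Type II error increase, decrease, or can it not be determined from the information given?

It decreases.

A larger sample reduces the standard error, pulling the sampling distribution under Ha further from the non-rejection region.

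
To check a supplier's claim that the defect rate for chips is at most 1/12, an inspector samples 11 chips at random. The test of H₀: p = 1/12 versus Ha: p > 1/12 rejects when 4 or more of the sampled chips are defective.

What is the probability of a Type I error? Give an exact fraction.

α = P(reject H₀ | H₀ true) = P(X ≥ 4 | p = 1/12), X ~ Binomial(11, 1/12).
Computing the lower-tail complement: 1 − 30653319983/30958682112 = 305362129/30958682112.

305362129/30958682112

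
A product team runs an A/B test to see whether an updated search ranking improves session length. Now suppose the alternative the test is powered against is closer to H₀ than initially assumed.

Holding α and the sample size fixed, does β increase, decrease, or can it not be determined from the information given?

It increases.

When the true parameter is near the null value, the test has a harder time distinguishing Ha from H₀.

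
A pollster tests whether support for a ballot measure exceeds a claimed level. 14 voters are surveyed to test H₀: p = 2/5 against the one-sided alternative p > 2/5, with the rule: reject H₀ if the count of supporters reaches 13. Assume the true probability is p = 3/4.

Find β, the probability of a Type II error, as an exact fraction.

241331965/268435456

A Type II error is failing to reject when Ha holds: with p = 3/4, β = P(X ≤ 12).
Equivalently, β = 1 − P(X ≥ 13) = 241331965/268435456.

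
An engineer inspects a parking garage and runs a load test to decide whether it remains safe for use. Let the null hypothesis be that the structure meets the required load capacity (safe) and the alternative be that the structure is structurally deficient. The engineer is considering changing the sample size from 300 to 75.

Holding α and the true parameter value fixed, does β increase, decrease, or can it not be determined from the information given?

A smaller sample increases the standard error, so the sampling distributions under H₀ and Ha overlap more.

It increases.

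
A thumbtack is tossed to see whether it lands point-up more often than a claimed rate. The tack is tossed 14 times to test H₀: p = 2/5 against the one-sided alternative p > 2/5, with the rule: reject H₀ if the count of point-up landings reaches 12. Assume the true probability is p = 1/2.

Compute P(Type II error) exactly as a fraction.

Under the alternative p = 1/2, S ~ Binomial(14, 1/2); β is the probability the test does not reject, P(S < 12).
Equivalently, β = 1 − P(S ≥ 12) = 8139/8192.

8139/8192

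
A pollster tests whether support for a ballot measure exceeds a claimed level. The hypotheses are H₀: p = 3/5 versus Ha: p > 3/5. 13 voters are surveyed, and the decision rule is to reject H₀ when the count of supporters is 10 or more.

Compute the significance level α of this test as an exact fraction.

41157153/244140625

α = P(reject H₀ | H₀ true) = P(S ≥ 10 | p = 3/5), with S ~ Binomial(13, 3/5).
Summing C(13,j)(3/5)^j(2/5)^{13−j} for j = 10,…,13 gives 41157153/244140625.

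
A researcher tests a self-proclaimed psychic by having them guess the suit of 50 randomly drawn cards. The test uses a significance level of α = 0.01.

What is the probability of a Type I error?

The significance level α is, by definition, the probability of a Type I error — P(reject H₀ | H₀ true).

0.01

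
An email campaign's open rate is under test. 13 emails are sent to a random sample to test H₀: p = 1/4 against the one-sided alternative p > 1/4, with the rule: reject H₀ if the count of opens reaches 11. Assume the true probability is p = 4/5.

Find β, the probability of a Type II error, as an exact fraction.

A Type II error is failing to reject when Ha holds: with p = 4/5, β = P(Y ≤ 10).
Summing C(13,j)·(4/5)^j·(1/5)^{13-j} for j = 0..10 gives 608334741/1220703125.

608334741/1220703125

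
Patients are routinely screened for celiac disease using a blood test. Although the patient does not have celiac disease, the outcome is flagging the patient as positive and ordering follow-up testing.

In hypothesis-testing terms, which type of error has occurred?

The null hypothesis here is that the patient does not have celiac disease.
'Flagging the patient as positive and ordering follow-up testing' corresponds to rejecting H₀.
H₀ was rejected but H₀ is true — a Type I error (false positive).

Type I error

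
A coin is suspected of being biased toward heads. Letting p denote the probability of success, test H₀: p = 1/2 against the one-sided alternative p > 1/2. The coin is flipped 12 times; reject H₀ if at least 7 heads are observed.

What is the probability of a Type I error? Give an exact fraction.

Under H₀, S ~ Binomial(12, 1/2), and α = P(S ≥ 7).
P(S ≥ 7) = [C(12,7) + C(12,8) + C(12,9) + C(12,10) + C(12,11) + C(12,12)] / 2^12 = (792 + 495 + 220 + 66 + 12 + 1) / 4096 = 1586/4096 = 793/2048.

793/2048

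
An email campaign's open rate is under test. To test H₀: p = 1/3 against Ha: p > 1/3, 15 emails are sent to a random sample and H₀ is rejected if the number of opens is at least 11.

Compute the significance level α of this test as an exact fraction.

25931/14348907

Under H₀, K ~ Binomial(15, 1/3), and α = P(K ≥ 11).
Summing C(15,j)(1/3)^j(2/3)^{15−j} for j = 11,…,15 gives 25931/14348907.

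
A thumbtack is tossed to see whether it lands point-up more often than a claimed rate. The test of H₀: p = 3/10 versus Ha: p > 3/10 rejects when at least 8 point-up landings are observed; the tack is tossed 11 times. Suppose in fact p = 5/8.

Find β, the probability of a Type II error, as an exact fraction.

688976199/1073741824

Under the alternative p = 5/8, X ~ Binomial(11, 5/8); β is the probability the test does not reject, P(X < 8).
Equivalently, β = 1 − P(X ≥ 8) = 688976199/1073741824.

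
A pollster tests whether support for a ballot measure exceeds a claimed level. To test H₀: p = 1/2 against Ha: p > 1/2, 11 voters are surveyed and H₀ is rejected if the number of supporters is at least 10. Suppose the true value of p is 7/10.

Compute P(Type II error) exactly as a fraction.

β = P(fail to reject H₀ | Ha true) = P(X ≤ 9 | p = 7/10), X ~ Binomial(11, 7/10).
Summing C(11,j)·(7/10)^j·(3/10)^{11-j} for j = 0..9 gives 2217524751/2500000000.

2217524751/2500000000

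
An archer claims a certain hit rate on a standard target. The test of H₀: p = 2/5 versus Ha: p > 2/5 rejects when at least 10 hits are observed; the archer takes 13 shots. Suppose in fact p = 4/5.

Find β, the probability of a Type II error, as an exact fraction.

β = P(fail to reject H₀ | Ha true) = P(Y ≤ 9 | p = 4/5), Y ~ Binomial(13, 4/5).
Equivalently, β = 1 − P(Y ≥ 10) = 61688401/244140625.

61688401/244140625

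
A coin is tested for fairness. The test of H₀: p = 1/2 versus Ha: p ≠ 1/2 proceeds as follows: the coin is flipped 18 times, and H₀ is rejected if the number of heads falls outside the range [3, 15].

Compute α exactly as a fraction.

α = P(Y ≤ 2 or Y ≥ 16 | p = 1/2), Y ~ Binomial(18, 1/2).
Each tail has probability (1 + 18 + 153)/262144; doubling gives α = 344/262144 = 43/32768.

43/32768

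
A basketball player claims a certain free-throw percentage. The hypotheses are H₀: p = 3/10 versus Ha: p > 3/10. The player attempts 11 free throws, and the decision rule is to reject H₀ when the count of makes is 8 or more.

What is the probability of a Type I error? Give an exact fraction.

2145447/500000000

Under H₀, Y ~ Binomial(11, 3/10), and α = P(Y ≥ 8).
P(Y ≥ 8) = Σ_{j=8}^{11} C(11,j)·(3/10)^j·(7/10)^{11-j} = 2145447/500000000.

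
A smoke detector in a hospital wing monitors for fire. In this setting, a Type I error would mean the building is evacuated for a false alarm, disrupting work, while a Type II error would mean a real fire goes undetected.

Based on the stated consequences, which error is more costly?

The Type II consequence (a real fire goes undetected) is more severe than the Type I consequence (the building is evacuated for a false alarm, disrupting work).

Type II error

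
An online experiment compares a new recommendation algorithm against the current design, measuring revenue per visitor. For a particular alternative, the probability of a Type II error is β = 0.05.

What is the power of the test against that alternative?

Power = 1 − β = 1 − 0.05 = 0.95.

0.95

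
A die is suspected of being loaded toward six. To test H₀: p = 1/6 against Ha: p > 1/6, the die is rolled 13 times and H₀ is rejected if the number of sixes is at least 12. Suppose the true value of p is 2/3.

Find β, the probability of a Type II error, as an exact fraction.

Under the alternative p = 2/3, S ~ Binomial(13, 2/3); β is the probability the test does not reject, P(S < 12).
Adding the binomial probabilities P(S=0)+…+P(S=11) at p = 2/3 gives 510961/531441.

510961/531441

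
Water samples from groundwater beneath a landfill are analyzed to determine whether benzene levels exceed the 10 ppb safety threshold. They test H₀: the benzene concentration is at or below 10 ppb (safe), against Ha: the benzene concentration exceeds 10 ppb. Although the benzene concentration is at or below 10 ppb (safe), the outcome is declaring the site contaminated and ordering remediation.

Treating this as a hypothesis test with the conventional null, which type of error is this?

Type I error

'Declaring the site contaminated and ordering remediation' corresponds to rejecting H₀.
H₀ was rejected but H₀ is true — a Type I error (false positive).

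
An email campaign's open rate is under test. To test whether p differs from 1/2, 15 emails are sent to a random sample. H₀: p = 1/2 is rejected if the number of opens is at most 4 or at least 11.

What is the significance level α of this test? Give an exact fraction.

Under H₀, S ~ Binomial(15, 1/2); α is the probability of landing in either tail, P(S ≤ 4) + P(S ≥ 11).
Each tail has probability (1 + 15 + 105 + 455 + 1365)/32768; doubling gives α = 3882/32768 = 1941/16384.

1941/16384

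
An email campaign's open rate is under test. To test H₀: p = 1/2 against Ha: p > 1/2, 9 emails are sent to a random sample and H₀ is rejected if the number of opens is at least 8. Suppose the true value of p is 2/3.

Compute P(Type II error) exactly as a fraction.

β = P(fail to reject H₀ | Ha true) = P(S ≤ 7 | p = 2/3), S ~ Binomial(9, 2/3).
Summing C(9,j)·(2/3)^j·(1/3)^{9-j} for j = 0..7 gives 16867/19683.

16867/19683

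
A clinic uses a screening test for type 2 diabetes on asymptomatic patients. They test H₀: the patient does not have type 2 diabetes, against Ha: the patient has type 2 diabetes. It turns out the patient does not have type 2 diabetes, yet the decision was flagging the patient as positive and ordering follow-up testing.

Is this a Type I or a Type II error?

'Flagging the patient as positive and ordering follow-up testing' corresponds to rejecting H₀.
H₀ was rejected but H₀ is true — a Type I error (false positive).

Type I error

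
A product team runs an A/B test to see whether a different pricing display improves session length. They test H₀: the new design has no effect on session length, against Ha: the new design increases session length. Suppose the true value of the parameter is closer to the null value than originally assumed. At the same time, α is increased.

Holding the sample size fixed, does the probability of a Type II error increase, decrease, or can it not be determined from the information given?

Cannot be determined from the information given.

The first change alone would make β increase; the second alone would make β decrease. Which effect dominates depends on the magnitudes, which are not given.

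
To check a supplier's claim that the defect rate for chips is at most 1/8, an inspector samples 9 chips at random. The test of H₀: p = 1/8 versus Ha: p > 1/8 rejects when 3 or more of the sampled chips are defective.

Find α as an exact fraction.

Under H₀, Y ~ Binomial(9, 1/8); the Type I error rate is P(Y ≥ 3).
Via the complement, α = 1 − Σ_{j=0}^{2} C(9,j)(1/8)^j(7/8)^{9-j} = 3083341/33554432.

3083341/33554432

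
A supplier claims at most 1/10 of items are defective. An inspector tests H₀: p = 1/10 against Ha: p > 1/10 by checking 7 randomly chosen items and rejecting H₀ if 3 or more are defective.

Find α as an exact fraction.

Under H₀, Y ~ Binomial(7, 1/10); the Type I error rate is P(Y ≥ 3).
Via the complement, α = 1 − Σ_{j=0}^{2} C(7,j)(1/10)^j(9/10)^{7-j} = 51383/2000000.

51383/2000000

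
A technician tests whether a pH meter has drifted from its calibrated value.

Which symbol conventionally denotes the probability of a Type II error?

P(Type II error) = P(fail to reject H₀ | H₀ false) = β.

β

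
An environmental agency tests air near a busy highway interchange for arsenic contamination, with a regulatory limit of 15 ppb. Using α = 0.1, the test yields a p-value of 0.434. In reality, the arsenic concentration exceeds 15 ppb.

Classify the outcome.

Type II error

The conventional null hypothesis is that the arsenic concentration is at or below 15 ppb (safe).
Since p = 0.434 ≥ α = 0.1, H₀ is not rejected.
H₀ is false (actually the arsenic concentration exceeds 15 ppb).
Failing to reject a false H₀ is a Type II error.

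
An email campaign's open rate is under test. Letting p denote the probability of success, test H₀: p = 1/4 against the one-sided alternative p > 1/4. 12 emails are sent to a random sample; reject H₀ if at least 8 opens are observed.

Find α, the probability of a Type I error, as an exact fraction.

α = P(reject H₀ | H₀ true) = P(X ≥ 8 | p = 1/4), with X ~ Binomial(12, 1/4).
P(X ≥ 8) = Σ_{j=8}^{12} C(12,j)·(1/4)^j·(3/4)^{12-j} = 23333/8388608.

23333/8388608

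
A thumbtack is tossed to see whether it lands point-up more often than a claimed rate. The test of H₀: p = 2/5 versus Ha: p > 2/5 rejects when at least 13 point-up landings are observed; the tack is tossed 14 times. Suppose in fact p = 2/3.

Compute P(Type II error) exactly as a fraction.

4651897/4782969

β = P(fail to reject H₀ | Ha true) = P(K ≤ 12 | p = 2/3), K ~ Binomial(14, 2/3).
Adding the binomial probabilities P(K=0)+…+P(K=12) at p = 2/3 gives 4651897/4782969.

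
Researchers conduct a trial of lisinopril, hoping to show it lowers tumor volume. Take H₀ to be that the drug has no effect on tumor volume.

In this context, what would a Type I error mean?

A Type I error would mean concluding that the drug lowers tumor volume when in fact the drug has no effect on tumor volume.

A Type I error is rejecting H₀ when H₀ is true.
Here that means concluding that the drug is effective when actually the drug has no effect on tumor volume.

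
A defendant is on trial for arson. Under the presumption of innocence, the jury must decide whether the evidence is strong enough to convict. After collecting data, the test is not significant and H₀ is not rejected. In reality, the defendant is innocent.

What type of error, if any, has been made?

No error (correct decision).

The conventional null hypothesis here is that the defendant is innocent.
The test retained a true H₀ — the decision matches the true state.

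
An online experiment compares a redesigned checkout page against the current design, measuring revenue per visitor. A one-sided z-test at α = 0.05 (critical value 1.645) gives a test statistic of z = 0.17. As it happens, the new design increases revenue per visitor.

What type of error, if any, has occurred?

The conventional null hypothesis is that the new design has no effect on revenue per visitor.
Since z = 0.17 ≤ z* = 1.645, H₀ is not rejected.
H₀ is false (actually the new design increases revenue per visitor).
Failing to reject a false H₀ is a Type II error.

Type II error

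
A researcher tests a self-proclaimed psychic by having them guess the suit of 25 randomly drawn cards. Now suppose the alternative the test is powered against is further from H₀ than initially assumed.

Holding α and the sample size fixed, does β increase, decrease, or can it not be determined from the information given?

It decreases.

A bigger departure from H₀ is easier for the test to detect, so it fails to reject less often.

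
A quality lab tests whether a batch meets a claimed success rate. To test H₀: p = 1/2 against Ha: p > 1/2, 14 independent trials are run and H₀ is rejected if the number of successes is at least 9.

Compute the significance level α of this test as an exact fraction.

3473/16384

Under H₀, S ~ Binomial(14, 1/2), and α = P(S ≥ 9).
Summing the upper tail: (2002 + 1001 + 364 + 91 + 14 + 1) / 2^14 = 3473/16384.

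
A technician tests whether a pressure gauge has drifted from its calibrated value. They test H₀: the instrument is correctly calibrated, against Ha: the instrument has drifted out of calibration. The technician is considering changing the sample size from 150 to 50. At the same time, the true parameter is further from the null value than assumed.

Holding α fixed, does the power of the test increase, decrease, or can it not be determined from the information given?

Cannot be determined from the information given.

The first change alone would make β increase; the second alone would make β decrease. Which effect dominates depends on the magnitudes, which are not given.
Since power = 1 − β, the effect on power is likewise indeterminate.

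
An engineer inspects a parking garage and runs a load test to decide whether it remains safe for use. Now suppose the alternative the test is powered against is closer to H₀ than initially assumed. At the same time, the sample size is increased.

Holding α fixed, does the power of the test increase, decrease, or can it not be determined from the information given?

Cannot be determined from the information given.

The first change alone would make β increase; the second alone would make β decrease. Which effect dominates depends on the magnitudes, which are not given.
Since power = 1 − β, the effect on power is likewise indeterminate.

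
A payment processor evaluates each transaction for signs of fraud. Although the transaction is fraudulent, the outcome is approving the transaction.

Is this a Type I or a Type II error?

Type II error

The null hypothesis here is that the transaction is legitimate.
'Approving the transaction' corresponds to failing to reject H₀.
H₀ was not rejected but H₀ is false — a Type II error (false negative).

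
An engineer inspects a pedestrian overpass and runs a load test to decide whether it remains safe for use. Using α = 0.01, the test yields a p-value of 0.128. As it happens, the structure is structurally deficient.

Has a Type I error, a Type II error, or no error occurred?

Type II error

The conventional null hypothesis is that the structure meets the required load capacity (safe).
Since p = 0.128 ≥ α = 0.01, H₀ is not rejected.
H₀ is false (actually the structure is structurally deficient).
Failing to reject a false H₀ is a Type II error.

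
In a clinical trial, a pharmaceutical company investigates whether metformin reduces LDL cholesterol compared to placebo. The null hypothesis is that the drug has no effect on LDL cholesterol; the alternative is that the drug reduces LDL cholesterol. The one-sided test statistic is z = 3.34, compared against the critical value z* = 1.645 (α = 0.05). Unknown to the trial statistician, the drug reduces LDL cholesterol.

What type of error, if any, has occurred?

No error (correct decision).

Since z = 3.34 > z* = 1.645, H₀ is rejected.
H₀ is false (actually the drug reduces LDL cholesterol).
The decision matches the true state — no error.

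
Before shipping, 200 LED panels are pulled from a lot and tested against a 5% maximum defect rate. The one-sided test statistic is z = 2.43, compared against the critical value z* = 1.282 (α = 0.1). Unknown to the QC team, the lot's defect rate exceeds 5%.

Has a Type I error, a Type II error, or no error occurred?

No error — this is a correct decision.

The conventional null hypothesis is that the lot's defect rate is 5% (within specification).
Since z = 2.43 > z* = 1.282, H₀ is rejected.
H₀ is false (actually the lot's defect rate exceeds 5%).
The decision matches the true state — no error.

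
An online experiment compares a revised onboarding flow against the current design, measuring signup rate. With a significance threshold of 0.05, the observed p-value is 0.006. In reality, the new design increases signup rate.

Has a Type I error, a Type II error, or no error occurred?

No error (correct decision).

The conventional null hypothesis is that the new design has no effect on signup rate.
Since p = 0.006 < α = 0.05, H₀ is rejected.
H₀ is false (actually the new design increases signup rate).
The decision matches the true state — no error.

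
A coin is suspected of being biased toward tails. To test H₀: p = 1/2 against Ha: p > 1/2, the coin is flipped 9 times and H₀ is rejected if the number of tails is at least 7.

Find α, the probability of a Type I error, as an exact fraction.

23/256

α = P(reject H₀ | H₀ true) = P(Y ≥ 7 | p = 1/2), with Y ~ Binomial(9, 1/2).
P(Y ≥ 7) = [C(9,7) + C(9,8) + C(9,9)] / 2^9 = (36 + 9 + 1) / 512 = 46/512 = 23/256.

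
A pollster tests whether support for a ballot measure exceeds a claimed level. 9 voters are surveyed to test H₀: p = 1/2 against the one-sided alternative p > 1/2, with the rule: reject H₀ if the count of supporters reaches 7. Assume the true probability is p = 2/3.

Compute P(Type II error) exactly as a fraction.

A Type II error is failing to reject when Ha holds: with p = 2/3, β = P(S ≤ 6).
Summing C(9,j)·(2/3)^j·(1/3)^{9-j} for j = 0..6 gives 12259/19683.

12259/19683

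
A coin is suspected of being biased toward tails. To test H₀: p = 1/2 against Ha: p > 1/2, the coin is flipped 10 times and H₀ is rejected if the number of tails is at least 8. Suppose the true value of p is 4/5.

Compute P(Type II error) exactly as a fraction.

3146489/9765625

Under the alternative p = 4/5, X ~ Binomial(10, 4/5); β is the probability the test does not reject, P(X < 8).
Summing C(10,j)·(4/5)^j·(1/5)^{10-j} for j = 0..7 gives 3146489/9765625.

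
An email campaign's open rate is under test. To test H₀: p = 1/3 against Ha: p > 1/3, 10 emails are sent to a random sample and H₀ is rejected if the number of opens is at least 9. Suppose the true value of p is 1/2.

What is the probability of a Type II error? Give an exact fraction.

1013/1024

A Type II error is failing to reject when Ha holds: with p = 1/2, β = P(X ≤ 8).
Summing C(10,j)·(1/2)^j·(1/2)^{10-j} for j = 0..8 gives 1013/1024.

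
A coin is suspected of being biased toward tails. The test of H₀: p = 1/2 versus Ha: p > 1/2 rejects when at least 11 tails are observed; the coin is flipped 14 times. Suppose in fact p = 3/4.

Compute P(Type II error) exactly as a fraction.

Under the alternative p = 3/4, S ~ Binomial(14, 3/4); β is the probability the test does not reject, P(S < 11).
Adding the binomial probabilities P(S=0)+…+P(S=10) at p = 3/4 gives 64244663/134217728.

64244663/134217728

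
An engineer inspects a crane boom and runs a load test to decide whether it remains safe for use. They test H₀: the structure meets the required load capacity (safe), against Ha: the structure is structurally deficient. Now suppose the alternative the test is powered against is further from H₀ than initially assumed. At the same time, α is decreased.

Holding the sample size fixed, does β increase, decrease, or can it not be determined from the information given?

Cannot be determined from the information given.

The first change alone would make β decrease; the second alone would make β increase. Which effect dominates depends on the magnitudes, which are not given.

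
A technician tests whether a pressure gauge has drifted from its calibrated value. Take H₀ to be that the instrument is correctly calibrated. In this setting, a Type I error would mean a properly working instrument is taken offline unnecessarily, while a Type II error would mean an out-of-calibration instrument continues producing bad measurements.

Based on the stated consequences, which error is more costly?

Type II error

The Type II consequence (an out-of-calibration instrument continues producing bad measurements) is more severe than the Type I consequence (a properly working instrument is taken offline unnecessarily).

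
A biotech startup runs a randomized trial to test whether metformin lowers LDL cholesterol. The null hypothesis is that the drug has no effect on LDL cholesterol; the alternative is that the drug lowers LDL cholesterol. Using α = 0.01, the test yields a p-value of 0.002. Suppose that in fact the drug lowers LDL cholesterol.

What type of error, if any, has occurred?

Since p = 0.002 < α = 0.01, H₀ is rejected.
H₀ is false (actually the drug lowers LDL cholesterol).
The decision matches the true state — no error.

No error — this is a correct decision.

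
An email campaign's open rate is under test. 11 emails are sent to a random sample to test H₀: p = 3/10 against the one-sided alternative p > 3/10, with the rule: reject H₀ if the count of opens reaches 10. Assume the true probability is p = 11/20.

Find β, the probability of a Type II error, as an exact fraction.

A Type II error is failing to reject when Ha holds: with p = 11/20, β = P(X ≤ 9).
Equivalently, β = 1 − P(X ≥ 10) = 20194688329389/20480000000000.

20194688329389/20480000000000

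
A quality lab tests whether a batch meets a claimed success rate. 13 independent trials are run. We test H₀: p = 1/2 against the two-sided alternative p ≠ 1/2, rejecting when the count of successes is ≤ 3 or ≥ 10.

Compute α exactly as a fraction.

The significance level is the null-hypothesis probability of the rejection region {≤3} ∪ {≥10}.
By symmetry, α = 2·P(K ≤ 3) = 2·(1 + 13 + 78 + 286)/8192 = 756/8192 = 189/2048.

189/2048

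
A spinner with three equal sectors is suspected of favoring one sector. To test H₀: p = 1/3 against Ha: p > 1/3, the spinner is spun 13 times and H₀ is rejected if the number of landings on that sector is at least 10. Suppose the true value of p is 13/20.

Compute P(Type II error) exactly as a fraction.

739046497348117/1024000000000000

Under the alternative p = 13/20, K ~ Binomial(13, 13/20); β is the probability the test does not reject, P(K < 10).
Equivalently, β = 1 − P(K ≥ 10) = 739046497348117/1024000000000000.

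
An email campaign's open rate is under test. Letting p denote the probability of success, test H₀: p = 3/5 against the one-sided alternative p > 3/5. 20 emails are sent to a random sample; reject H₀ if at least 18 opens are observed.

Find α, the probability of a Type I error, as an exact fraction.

344416814721/95367431640625

α = P(reject H₀ | H₀ true) = P(K ≥ 18 | p = 3/5), with K ~ Binomial(20, 3/5).
Summing C(20,j)(3/5)^j(2/5)^{20−j} for j = 18,…,20 gives 344416814721/95367431640625.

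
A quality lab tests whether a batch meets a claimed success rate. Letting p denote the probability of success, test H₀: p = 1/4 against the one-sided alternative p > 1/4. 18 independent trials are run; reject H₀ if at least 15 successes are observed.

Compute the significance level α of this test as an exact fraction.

2933/8589934592

Under H₀, S ~ Binomial(18, 1/4), and α = P(S ≥ 15).
Summing C(18,j)(1/4)^j(3/4)^{18−j} for j = 15,…,18 gives 2933/8589934592.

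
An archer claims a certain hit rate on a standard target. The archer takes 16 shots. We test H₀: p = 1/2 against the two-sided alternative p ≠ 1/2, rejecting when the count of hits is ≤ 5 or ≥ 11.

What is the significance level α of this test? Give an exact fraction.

6885/32768

Under H₀, X ~ Binomial(16, 1/2); α is the probability of landing in either tail, P(X ≤ 5) + P(X ≥ 11).
The two tails are symmetric, so α = 2·(1 + 16 + 120 + 560 + 1820 + 4368)/2^16 = 13770/65536 = 6885/32768.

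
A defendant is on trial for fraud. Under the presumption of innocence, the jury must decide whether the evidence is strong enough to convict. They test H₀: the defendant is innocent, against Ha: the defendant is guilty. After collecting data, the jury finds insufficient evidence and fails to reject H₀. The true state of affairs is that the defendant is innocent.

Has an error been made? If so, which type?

No error (correct decision).

The test retained a true H₀ — the decision matches the true state.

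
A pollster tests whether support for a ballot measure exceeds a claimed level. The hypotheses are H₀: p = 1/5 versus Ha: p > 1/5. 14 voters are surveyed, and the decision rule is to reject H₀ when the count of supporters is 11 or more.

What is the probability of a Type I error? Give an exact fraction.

Under H₀, S ~ Binomial(14, 1/5), and α = P(S ≥ 11).
Summing C(14,j)(1/5)^j(4/5)^{14−j} for j = 11,…,14 gives 24809/6103515625.

24809/6103515625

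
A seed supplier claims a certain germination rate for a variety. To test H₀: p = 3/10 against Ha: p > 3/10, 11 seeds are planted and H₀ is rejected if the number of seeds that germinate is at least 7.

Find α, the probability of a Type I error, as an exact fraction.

The Type I error probability is α = P(Y ≥ 7) computed under H₀, where Y ~ Binomial(11, 3/10).
Adding the binomial terms for j = 7 through 11 with p = 3/10 yields 216191511/10000000000.

216191511/10000000000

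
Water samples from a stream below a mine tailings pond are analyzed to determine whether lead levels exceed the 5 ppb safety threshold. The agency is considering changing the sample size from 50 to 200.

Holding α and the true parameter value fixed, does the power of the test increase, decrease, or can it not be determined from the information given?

A larger sample reduces the standard error, pulling the sampling distribution under Ha further from the non-rejection region.
Since power = 1 − β and β decreases, power increases.

It increases.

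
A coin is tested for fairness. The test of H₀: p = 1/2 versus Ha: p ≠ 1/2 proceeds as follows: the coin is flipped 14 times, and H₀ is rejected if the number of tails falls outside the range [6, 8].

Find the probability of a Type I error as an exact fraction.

Under H₀, S ~ Binomial(14, 1/2); α is the probability of landing in either tail, P(S ≤ 5) + P(S ≥ 9).
The two tails are symmetric, so α = 2·(1 + 14 + 91 + 364 + 1001 + 2002)/2^14 = 6946/16384 = 3473/8192.

3473/8192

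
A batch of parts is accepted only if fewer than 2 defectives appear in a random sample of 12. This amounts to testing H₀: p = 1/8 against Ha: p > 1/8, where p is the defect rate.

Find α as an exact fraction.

Under H₀, Y ~ Binomial(12, 1/8); the Type I error rate is P(Y ≥ 2).
Computing the lower-tail complement: 1 − 37569208117/68719476736 = 31150268619/68719476736.

31150268619/68719476736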